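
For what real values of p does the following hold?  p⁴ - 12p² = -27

p = -3 or p = -1.7321 or p = 1.7321 or p = 3

Let u = p². The equation becomes u² - 12u + 27 = 0.
Factor: (u - 3)(u - 9) = 0, so u = 3 or u = 9.
p² = 3 gives p = ±√(3) ≈ ±1.7321.
p² = 9 gives p = ±3.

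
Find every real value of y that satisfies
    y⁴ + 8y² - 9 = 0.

y = -1 or y = 1

Let u = y². The equation becomes u² + 8u - 9 = 0.
Factor: (u + 9)(u - 1) = 0, so u = -9 or u = 1.
y² = -9 < 0 has no real solution.
y² = 1 gives y = ±1.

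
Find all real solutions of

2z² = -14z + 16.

z = -8 or z = 1

Bring every term to one side: 2z² + 14z - 16 = 0.
Factor: 2(z - 1)(z + 8) = 0.
So z = 1 or z = -8.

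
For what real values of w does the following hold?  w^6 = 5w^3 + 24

Let u = w^3. The equation becomes u^2 - 5u - 24 = 0.
Factor: (u - 8)(u + 3) = 0, so u = 8 or u = -3.
w^3 = 8 gives w = 2.
w^3 = -3 gives w = -(3)^(1/3) ~= -1.4422.

w = -1.4422 or w = 2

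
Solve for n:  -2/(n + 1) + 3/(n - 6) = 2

Multiply both sides by (n + 1)(n - 6):
-2(n - 6) + 3(n + 1) = 2(n + 1)(n - 6).
Expand and collect terms: 2n² - 11n - 27 = 0.
By the quadratic formula, n = (11 ± √337) / 4, so n ≈ 7.3394 or n ≈ -1.8394.
Neither value makes a denominator zero (n ≠ -1, n ≠ 6), so both are valid.

n = -1.8394 or n = 7.3394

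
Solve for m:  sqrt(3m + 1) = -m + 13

Square both sides: 3m + 1 = (-m + 13)^2.
Expand and rearrange: m^2 - 29m + 168 = 0.
Solving gives m = 21 or m = 8.
Check each candidate in the original equation:
  m = 21: sqrt(64) = 8, while -m + 13 = -8 — extraneous.
  m = 8: sqrt(25) = 5, while -m + 13 = 5 — valid.

m = 8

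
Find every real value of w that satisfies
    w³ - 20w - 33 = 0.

w = -3 or w = -2.1401 or w = 5.1401

Possible rational roots are divisors of -33. Testing w = -3 gives 0, so (w + 3) is a factor.
Divide: w³ - 20w - 33 = (w + 3)(w² - 3w - 11).
Apply the quadratic formula to w² - 3w - 11 = 0: w = (3 ± √53)/2, i.e. w ≈ 5.1401 or w ≈ -2.1401.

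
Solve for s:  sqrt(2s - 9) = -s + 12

s = 9

Square both sides: 2s - 9 = (-s + 12)^2.
Expand and rearrange: s^2 - 26s + 153 = 0.
Solving gives s = 17 or s = 9.
Check each candidate in the original equation:
  s = 17: sqrt(25) = 5, while -s + 12 = -5 — extraneous.
  s = 9: sqrt(9) = 3, while -s + 12 = 3 — valid.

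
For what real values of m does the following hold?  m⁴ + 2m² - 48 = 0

m = -2.4495 or m = 2.4495

Let u = m². The equation becomes u² + 2u - 48 = 0.
Factor: (u + 8)(u - 6) = 0, so u = -8 or u = 6.
m² = -8 < 0 has no real solution.
m² = 6 gives m = ±√(6) ≈ ±2.4495.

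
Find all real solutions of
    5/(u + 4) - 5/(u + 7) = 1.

u = -9.6533 or u = -1.3467

Multiply both sides by (u + 4)(u + 7):
5(u + 7) - 5(u + 4) = (u + 4)(u + 7).
Expand and collect terms: u^2 + 11u + 13 = 0.
By the quadratic formula, u = (-11 +/- sqrt(69)) / 2, so u ~= -1.3467 or u ~= -9.6533.
Neither value makes a denominator zero (u != -4, u != -7), so both are valid.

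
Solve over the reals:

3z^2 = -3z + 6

z = -2 or z = 1

Bring every term to one side: 3z^2 + 3z - 6 = 0.
Factor: 3(z + 2)(z - 1) = 0.
So z = -2 or z = 1.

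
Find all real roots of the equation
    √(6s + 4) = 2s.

Square both sides: 6s + 4 = (2s)².
Expand and rearrange: 4s² - 6s - 4 = 0.
Solving gives s = 2 or s = -0.5.
Check each candidate in the original equation:
  s = 2: √(16) = 4, while 2s = 4 — valid.
  s = -0.5: √(1) = 1, while 2s = -1 — extraneous.

s = 2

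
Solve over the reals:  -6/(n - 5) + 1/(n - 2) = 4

Multiply both sides by (n - 5)(n - 2):
-6(n - 2) + (n - 5) = 4(n - 5)(n - 2).
Expand and collect terms: 4n^2 - 23n + 33 = 0.
Factor or apply the quadratic formula: n = 3 or n = 2.75.
Neither value makes a denominator zero (n != 5, n != 2), so both are valid.

n = 2.75 or n = 3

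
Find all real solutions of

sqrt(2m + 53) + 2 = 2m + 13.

m = -2

Isolate the radical: sqrt(2m + 53) = 2m + 11.
Square both sides: 2m + 53 = (2m + 11)^2.
Expand and rearrange: 4m^2 + 42m + 68 = 0.
Solving gives m = -2 or m = -8.5.
Check each candidate in the original equation:
  m = -2: sqrt(49) = 7, while 2m + 11 = 7 — valid.
  m = -8.5: sqrt(36) = 6, while 2m + 11 = -6 — extraneous.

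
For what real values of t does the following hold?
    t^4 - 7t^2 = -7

Let u = t^2. The equation becomes u^2 - 7u + 7 = 0.
By the quadratic formula, u = sqrt(21)/2 + 7/2 or u = 7/2 - sqrt(21)/2.
t^2 = sqrt(21)/2 + 7/2 gives t = +/-sqrt(sqrt(21)/2 + 7/2) ~= +/-2.4065.
t^2 = 7/2 - sqrt(21)/2 gives t = +/-sqrt(7/2 - sqrt(21)/2) ~= +/-1.0994.

t = -2.4065 or t = -1.0994 or t = 1.0994 or t = 2.4065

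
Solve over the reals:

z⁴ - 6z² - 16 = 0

z = -2.8284 or z = 2.8284

Let u = z². The equation becomes u² - 6u - 16 = 0.
Factor: (u - 8)(u + 2) = 0, so u = 8 or u = -2.
z² = 8 gives z = ±2·√(2) ≈ ±2.8284.
z² = -2 < 0 has no real solution.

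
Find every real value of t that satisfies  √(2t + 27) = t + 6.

t = -1

Square both sides: 2t + 27 = (t + 6)².
Expand and rearrange: t² + 10t + 9 = 0.
Solving gives t = -1 or t = -9.
Check each candidate in the original equation:
  t = -1: √(25) = 5, while t + 6 = 5 — valid.
  t = -9: √(9) = 3, while t + 6 = -3 — extraneous.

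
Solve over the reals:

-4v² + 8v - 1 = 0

v = 0.134 or v = 1.866

Discriminant: (8)² − 4·(-4)·(-1) = 48.
Quadratic formula: v = (-8 ± √48) / (-8).
So v = 1 - √(3)/2 ≈ 0.134 or v = √(3)/2 + 1 ≈ 1.866.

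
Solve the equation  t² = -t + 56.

t = -8 or t = 7

Bring every term to one side: t² + t - 56 = 0.
Factor: (t + 8)(t - 7) = 0.
So t = -8 or t = 7.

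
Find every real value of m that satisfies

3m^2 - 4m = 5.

m = -0.7863 or m = 2.1196

Rearrange to standard form: 3m^2 - 4m - 5 = 0.
Discriminant: (-4)^2 - 4*3*(-5) = 76.
Quadratic formula: m = (4 +/- sqrt(76)) / 6.
So m = 2/3 + sqrt(19)/3 ~= 2.1196 or m = 2/3 - sqrt(19)/3 ~= -0.7863.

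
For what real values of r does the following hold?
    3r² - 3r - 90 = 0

r = -5 or r = 6

Factor: 3(r - 6)(r + 5) = 0.
So r = 6 or r = -5.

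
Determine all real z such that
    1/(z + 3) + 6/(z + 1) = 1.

z = -2.772 or z = 5.772

Multiply both sides by (z + 3)(z + 1):
(z + 1) + 6(z + 3) = (z + 3)(z + 1).
Expand and collect terms: z^2 - 3z - 16 = 0.
By the quadratic formula, z = (3 +/- sqrt(73)) / 2, so z ~= 5.772 or z ~= -2.772.
Neither value makes a denominator zero (z != -3, z != -1), so both are valid.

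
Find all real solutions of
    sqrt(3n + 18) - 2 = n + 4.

n = -6 or n = -3

Isolate the radical: sqrt(3n + 18) = n + 6.
Square both sides: 3n + 18 = (n + 6)^2.
Expand and rearrange: n^2 + 9n + 18 = 0.
Solving gives n = -3 or n = -6.
Check each candidate in the original equation:
  n = -3: sqrt(9) = 3, while n + 6 = 3 — valid.
  n = -6: sqrt(0) = 0, while n + 6 = 0 — valid.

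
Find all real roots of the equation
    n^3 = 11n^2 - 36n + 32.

Rearrange: n^3 - 11n^2 + 36n - 32 = 0.
Possible rational roots are divisors of -32. Testing n = 4 gives 0, so (n - 4) is a factor.
Divide: n^3 - 11n^2 + 36n - 32 = (n - 4)(n^2 - 7n + 8).
Apply the quadratic formula to n^2 - 7n + 8 = 0: n = (7 +/- sqrt(17))/2, i.e. n ~= 5.5616 or n ~= 1.4384.

n = 1.4384 or n = 4 or n = 5.5616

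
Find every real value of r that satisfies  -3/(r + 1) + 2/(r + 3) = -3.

r = -3.4748 or r = -0.1919

Multiply both sides by (r + 1)(r + 3):
-3(r + 3) + 2(r + 1) = -3(r + 1)(r + 3).
Expand and collect terms: -3r² - 11r - 2 = 0.
By the quadratic formula, r = (11 ± √97) / -6, so r ≈ -3.4748 or r ≈ -0.1919.
Neither value makes a denominator zero (r ≠ -1, r ≠ -3), so both are valid.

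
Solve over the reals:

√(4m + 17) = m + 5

m = -4 or m = -2

Square both sides: 4m + 17 = (m + 5)².
Expand and rearrange: m² + 6m + 8 = 0.
Solving gives m = -2 or m = -4.
Check each candidate in the original equation:
  m = -2: √(9) = 3, while m + 5 = 3 — valid.
  m = -4: √(1) = 1, while m + 5 = 1 — valid.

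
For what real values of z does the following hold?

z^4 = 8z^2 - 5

z = -2.7049 or z = -0.8267 or z = 0.8267 or z = 2.7049

Let u = z^2. The equation becomes u^2 - 8u + 5 = 0.
By the quadratic formula, u = sqrt(11) + 4 or u = 4 - sqrt(11).
z^2 = sqrt(11) + 4 gives z = +/-sqrt(sqrt(11) + 4) ~= +/-2.7049.
z^2 = 4 - sqrt(11) gives z = +/-sqrt(4 - sqrt(11)) ~= +/-0.8267.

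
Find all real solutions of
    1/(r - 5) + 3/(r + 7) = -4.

r = -7.765 or r = 4.765

Multiply both sides by (r - 5)(r + 7):
(r + 7) + 3(r - 5) = -4(r - 5)(r + 7).
Expand and collect terms: -4r^2 - 12r + 148 = 0.
By the quadratic formula, r = (12 +/- sqrt(2512)) / -8, so r ~= -7.765 or r ~= 4.765.
Neither value makes a denominator zero (r != 5, r != -7), so both are valid.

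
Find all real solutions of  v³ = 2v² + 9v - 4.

Rearrange: v³ - 2v² - 9v + 4 = 0.
Possible rational roots are divisors of 4. Testing v = 4 gives 0, so (v - 4) is a factor.
Divide: v³ - 2v² - 9v + 4 = (v - 4)(v² + 2v - 1).
Apply the quadratic formula to v² + 2v - 1 = 0: v = (-2 ± √8)/2, i.e. v ≈ 0.4142 or v ≈ -2.4142.

v = -2.4142 or v = 0.4142 or v = 4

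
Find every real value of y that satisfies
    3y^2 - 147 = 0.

y = -7 or y = 7

Factor: 3(y - 7)(y + 7) = 0.
So y = 7 or y = -7.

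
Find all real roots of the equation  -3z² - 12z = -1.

z = -4.0817 or z = 0.0817

Rearrange to standard form: -3z² - 12z + 1 = 0.
Discriminant: (-12)² − 4·(-3)·1 = 156.
Quadratic formula: z = (12 ± √156) / (-6).
So z = -√(39)/3 - 2 ≈ -4.0817 or z = -2 + √(39)/3 ≈ 0.0817.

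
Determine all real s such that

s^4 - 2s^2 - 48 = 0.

Let u = s^2. The equation becomes u^2 - 2u - 48 = 0.
Factor: (u - 8)(u + 6) = 0, so u = 8 or u = -6.
s^2 = 8 gives s = +/-2*sqrt(2) ~= +/-2.8284.
s^2 = -6 < 0 has no real solution.

s = -2.8284 or s = 2.8284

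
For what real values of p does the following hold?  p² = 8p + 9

Bring every term to one side: p² - 8p - 9 = 0.
Factor: (p + 1)(p - 9) = 0.
So p = -1 or p = 9.

p = -1 or p = 9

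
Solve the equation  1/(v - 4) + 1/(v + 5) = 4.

v = -4.7569 or v = 4.2569

Multiply both sides by (v - 4)(v + 5):
(v + 5) + (v - 4) = 4(v - 4)(v + 5).
Expand and collect terms: 4v² + 2v - 81 = 0.
By the quadratic formula, v = (-2 ± √1300) / 8, so v ≈ 4.2569 or v ≈ -4.7569.
Neither value makes a denominator zero (v ≠ 4, v ≠ -5), so both are valid.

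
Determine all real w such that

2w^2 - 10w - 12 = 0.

w = -1 or w = 6

Factor: 2(w + 1)(w - 6) = 0.
So w = -1 or w = 6.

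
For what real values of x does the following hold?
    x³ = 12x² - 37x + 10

Rearrange: x³ - 12x² + 37x - 10 = 0.
Possible rational roots are divisors of -10. Testing x = 5 gives 0, so (x - 5) is a factor.
Divide: x³ - 12x² + 37x - 10 = (x - 5)(x² - 7x + 2).
Apply the quadratic formula to x² - 7x + 2 = 0: x = (7 ± √41)/2, i.e. x ≈ 6.7016 or x ≈ 0.2984.

x = 0.2984 or x = 5 or x = 6.7016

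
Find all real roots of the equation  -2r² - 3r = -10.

r = -3.1085 or r = 1.6085

Rearrange to standard form: -2r² - 3r + 10 = 0.
Discriminant: (-3)² − 4·(-2)·10 = 89.
Quadratic formula: r = (3 ± √89) / (-4).
So r = -√(89)/4 - 3/4 ≈ -3.1085 or r = -3/4 + √(89)/4 ≈ 1.6085.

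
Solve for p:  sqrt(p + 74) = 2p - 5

p = 7

Square both sides: p + 74 = (2p - 5)^2.
Expand and rearrange: 4p^2 - 21p - 49 = 0.
Solving gives p = 7 or p = -1.75.
Check each candidate in the original equation:
  p = 7: sqrt(81) = 9, while 2p - 5 = 9 — valid.
  p = -1.75: sqrt(72.25) = 8.5, while 2p - 5 = -8.5 — extraneous.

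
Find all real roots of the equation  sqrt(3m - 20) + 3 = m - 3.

m = 7 or m = 8

Isolate the radical: sqrt(3m - 20) = m - 6.
Square both sides: 3m - 20 = (m - 6)^2.
Expand and rearrange: m^2 - 15m + 56 = 0.
Solving gives m = 8 or m = 7.
Check each candidate in the original equation:
  m = 8: sqrt(4) = 2, while m - 6 = 2 — valid.
  m = 7: sqrt(1) = 1, while m - 6 = 1 — valid.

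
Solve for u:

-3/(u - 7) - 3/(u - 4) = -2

u = 4.8787 or u = 9.1213

Multiply both sides by (u - 7)(u - 4):
-3(u - 4) - 3(u - 7) = -2(u - 7)(u - 4).
Expand and collect terms: -2u^2 + 28u - 89 = 0.
By the quadratic formula, u = (-28 +/- sqrt(72)) / -4, so u ~= 4.8787 or u ~= 9.1213.
Neither value makes a denominator zero (u != 7, u != 4), so both are valid.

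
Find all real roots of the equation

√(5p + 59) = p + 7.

p = 1

Square both sides: 5p + 59 = (p + 7)².
Expand and rearrange: p² + 9p - 10 = 0.
Solving gives p = 1 or p = -10.
Check each candidate in the original equation:
  p = 1: √(64) = 8, while p + 7 = 8 — valid.
  p = -10: √(9) = 3, while p + 7 = -3 — extraneous.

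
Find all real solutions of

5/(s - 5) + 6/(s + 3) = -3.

Multiply both sides by (s - 5)(s + 3):
5(s + 3) + 6(s - 5) = -3(s - 5)(s + 3).
Expand and collect terms: -3s² - 5s + 60 = 0.
By the quadratic formula, s = (5 ± √745) / -6, so s ≈ -5.3824 or s ≈ 3.7158.
Neither value makes a denominator zero (s ≠ 5, s ≠ -3), so both are valid.

s = -5.3824 or s = 3.7158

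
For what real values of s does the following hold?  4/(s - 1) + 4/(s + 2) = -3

Multiply both sides by (s - 1)(s + 2):
4(s + 2) + 4(s - 1) = -3(s - 1)(s + 2).
Expand and collect terms: -3s^2 - 11s + 2 = 0.
By the quadratic formula, s = (11 +/- sqrt(145)) / -6, so s ~= -3.8403 or s ~= 0.1736.
Neither value makes a denominator zero (s != 1, s != -2), so both are valid.

s = -3.8403 or s = 0.1736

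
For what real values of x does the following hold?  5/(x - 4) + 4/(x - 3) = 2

x = 3.3915 or x = 8.1085

Multiply both sides by (x - 4)(x - 3):
5(x - 3) + 4(x - 4) = 2(x - 4)(x - 3).
Expand and collect terms: 2x^2 - 23x + 55 = 0.
By the quadratic formula, x = (23 +/- sqrt(89)) / 4, so x ~= 8.1085 or x ~= 3.3915.
Neither value makes a denominator zero (x != 4, x != 3), so both are valid.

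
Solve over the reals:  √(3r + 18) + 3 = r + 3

r = 6

Isolate the radical: √(3r + 18) = r.
Square both sides: 3r + 18 = (r)².
Expand and rearrange: r² - 3r - 18 = 0.
Solving gives r = 6 or r = -3.
Check each candidate in the original equation:
  r = 6: √(36) = 6, while r = 6 — valid.
  r = -3: √(9) = 3, while r = -3 — extraneous.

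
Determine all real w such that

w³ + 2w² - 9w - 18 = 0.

Possible rational roots are divisors of -18. Testing w = 3 gives 0, so (w - 3) is a factor.
Divide: w³ + 2w² - 9w - 18 = (w - 3)(w² + 5w + 6).
Factor the quadratic: w = -2 or w = -3.

w = -3 or w = -2 or w = 3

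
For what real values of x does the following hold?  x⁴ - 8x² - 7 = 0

x = -2.9658 or x = 2.9658

Let u = x². The equation becomes u² - 8u - 7 = 0.
By the quadratic formula, u = 4 + √(23) or u = 4 - √(23).
x² = 4 + √(23) gives x = ±√(4 + √(23)) ≈ ±2.9658.
x² = 4 - √(23) < 0 has no real solution.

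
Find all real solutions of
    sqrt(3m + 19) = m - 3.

Square both sides: 3m + 19 = (m - 3)^2.
Expand and rearrange: m^2 - 9m - 10 = 0.
Solving gives m = 10 or m = -1.
Check each candidate in the original equation:
  m = 10: sqrt(49) = 7, while m - 3 = 7 — valid.
  m = -1: sqrt(16) = 4, while m - 3 = -4 — extraneous.

m = 10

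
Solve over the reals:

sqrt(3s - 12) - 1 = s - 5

s = 4 or s = 7

Isolate the radical: sqrt(3s - 12) = s - 4.
Square both sides: 3s - 12 = (s - 4)^2.
Expand and rearrange: s^2 - 11s + 28 = 0.
Solving gives s = 7 or s = 4.
Check each candidate in the original equation:
  s = 7: sqrt(9) = 3, while s - 4 = 3 — valid.
  s = 4: sqrt(0) = 0, while s - 4 = 0 — valid.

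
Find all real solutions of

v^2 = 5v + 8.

Rearrange to standard form: v^2 - 5v - 8 = 0.
Discriminant: (-5)^2 - 4*1*(-8) = 57.
Quadratic formula: v = (5 +/- sqrt(57)) / 2.
So v = 5/2 + sqrt(57)/2 ~= 6.2749 or v = 5/2 - sqrt(57)/2 ~= -1.2749.

v = -1.2749 or v = 6.2749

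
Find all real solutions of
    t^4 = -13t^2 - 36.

No real solutions.

Let u = t^2. The equation becomes u^2 + 13u + 36 = 0.
Factor: (u + 4)(u + 9) = 0, so u = -4 or u = -9.
t^2 = -4 < 0 has no real solution.
t^2 = -9 < 0 has no real solution.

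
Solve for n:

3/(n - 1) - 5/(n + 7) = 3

n = -8.5081 or n = 1.8414

Multiply both sides by (n - 1)(n + 7):
3(n + 7) - 5(n - 1) = 3(n - 1)(n + 7).
Expand and collect terms: 3n² + 20n - 47 = 0.
By the quadratic formula, n = (-20 ± √964) / 6, so n ≈ 1.8414 or n ≈ -8.5081.
Neither value makes a denominator zero (n ≠ 1, n ≠ -7), so both are valid.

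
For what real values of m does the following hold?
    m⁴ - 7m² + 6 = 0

Let u = m². The equation becomes u² - 7u + 6 = 0.
Factor: (u - 1)(u - 6) = 0, so u = 1 or u = 6.
m² = 1 gives m = ±1.
m² = 6 gives m = ±√(6) ≈ ±2.4495.

m = -2.4495 or m = -1 or m = 1 or m = 2.4495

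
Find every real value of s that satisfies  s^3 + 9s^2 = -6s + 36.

Rearrange: s^3 + 9s^2 + 6s - 36 = 0.
Possible rational roots are divisors of -36. Testing s = -3 gives 0, so (s + 3) is a factor.
Divide: s^3 + 9s^2 + 6s - 36 = (s + 3)(s^2 + 6s - 12).
Apply the quadratic formula to s^2 + 6s - 12 = 0: s = (-6 +/- sqrt(84))/2, i.e. s ~= 1.5826 or s ~= -7.5826.

s = -7.5826 or s = -3 or s = 1.5826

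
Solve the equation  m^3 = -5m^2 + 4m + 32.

m = -4 or m = -3.3723 or m = 2.3723

Rearrange: m^3 + 5m^2 - 4m - 32 = 0.
Possible rational roots are divisors of -32. Testing m = -4 gives 0, so (m + 4) is a factor.
Divide: m^3 + 5m^2 - 4m - 32 = (m + 4)(m^2 + m - 8).
Apply the quadratic formula to m^2 + m - 8 = 0: m = (-1 +/- sqrt(33))/2, i.e. m ~= 2.3723 or m ~= -3.3723.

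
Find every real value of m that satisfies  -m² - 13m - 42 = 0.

Factor: -1(m + 6)(m + 7) = 0.
So m = -6 or m = -7.

m = -7 or m = -6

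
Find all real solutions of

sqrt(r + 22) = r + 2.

r = 3

Square both sides: r + 22 = (r + 2)^2.
Expand and rearrange: r^2 + 3r - 18 = 0.
Solving gives r = 3 or r = -6.
Check each candidate in the original equation:
  r = 3: sqrt(25) = 5, while r + 2 = 5 — valid.
  r = -6: sqrt(16) = 4, while r + 2 = -4 — extraneous.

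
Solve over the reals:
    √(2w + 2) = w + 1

Square both sides: 2w + 2 = (w + 1)².
Expand and rearrange: w² - 1 = 0.
Solving gives w = 1 or w = -1.
Check each candidate in the original equation:
  w = 1: √(4) = 2, while w + 1 = 2 — valid.
  w = -1: √(0) = 0, while w + 1 = 0 — valid.

w = -1 or w = 1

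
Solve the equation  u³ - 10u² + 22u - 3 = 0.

Possible rational roots are divisors of -3. Testing u = 3 gives 0, so (u - 3) is a factor.
Divide: u³ - 10u² + 22u - 3 = (u - 3)(u² - 7u + 1).
Apply the quadratic formula to u² - 7u + 1 = 0: u = (7 ± √45)/2, i.e. u ≈ 6.8541 or u ≈ 0.1459.

u = 0.1459 or u = 3 or u = 6.8541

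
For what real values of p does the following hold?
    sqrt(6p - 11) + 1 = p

Isolate the radical: sqrt(6p - 11) = p - 1.
Square both sides: 6p - 11 = (p - 1)^2.
Expand and rearrange: p^2 - 8p + 12 = 0.
Solving gives p = 6 or p = 2.
Check each candidate in the original equation:
  p = 6: sqrt(25) = 5, while p - 1 = 5 — valid.
  p = 2: sqrt(1) = 1, while p - 1 = 1 — valid.

p = 2 or p = 6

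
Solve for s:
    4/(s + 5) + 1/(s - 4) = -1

Multiply both sides by (s + 5)(s - 4):
4(s - 4) + (s + 5) = -(s + 5)(s - 4).
Expand and collect terms: -s² - 6s + 31 = 0.
By the quadratic formula, s = (6 ± √160) / -2, so s ≈ -9.3246 or s ≈ 3.3246.
Neither value makes a denominator zero (s ≠ -5, s ≠ 4), so both are valid.

s = -9.3246 or s = 3.3246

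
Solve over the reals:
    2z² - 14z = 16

z = -1 or z = 8

Bring every term to one side: 2z² - 14z - 16 = 0.
Factor: 2(z - 8)(z + 1) = 0.
So z = 8 or z = -1.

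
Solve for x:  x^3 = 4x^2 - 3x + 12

Rearrange: x^3 - 4x^2 + 3x - 12 = 0.
Possible rational roots are divisors of -12. Testing x = 4 gives 0, so (x - 4) is a factor.
Divide: x^3 - 4x^2 + 3x - 12 = (x - 4)(x^2 + 3).
The quadratic x^2 + 3 has discriminant -12 < 0, so no further real roots.

x = 4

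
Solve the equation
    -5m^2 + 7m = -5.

Rearrange to standard form: -5m^2 + 7m + 5 = 0.
Discriminant: (7)^2 - 4*(-5)*5 = 149.
Quadratic formula: m = (-7 +/- sqrt(149)) / (-10).
So m = 7/10 - sqrt(149)/10 ~= -0.5207 or m = 7/10 + sqrt(149)/10 ~= 1.9207.

m = -0.5207 or m = 1.9207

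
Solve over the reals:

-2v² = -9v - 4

Rearrange to standard form: -2v² + 9v + 4 = 0.
Discriminant: (9)² − 4·(-2)·4 = 113.
Quadratic formula: v = (-9 ± √113) / (-4).
So v = 9/4 - √(113)/4 ≈ -0.4075 or v = 9/4 + √(113)/4 ≈ 4.9075.

v = -0.4075 or v = 4.9075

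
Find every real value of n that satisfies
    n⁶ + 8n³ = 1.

Let u = n³. The equation becomes u² + 8u - 1 = 0.
By the quadratic formula, u = -4 + √(17) or u = -√(17) - 4.
n³ = -4 + √(17) gives n = ∛(-4 + √(17)) ≈ 0.4975.
n³ = -√(17) - 4 gives n = -∛(4 + √(17)) ≈ -2.0102.

n = -2.0102 or n = 0.4975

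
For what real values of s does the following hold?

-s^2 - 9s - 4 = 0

s = -8.5311 or s = -0.4689

Discriminant: (-9)^2 - 4*(-1)*(-4) = 65.
Quadratic formula: s = (9 +/- sqrt(65)) / (-2).
So s = -9/2 - sqrt(65)/2 ~= -8.5311 or s = -9/2 + sqrt(65)/2 ~= -0.4689.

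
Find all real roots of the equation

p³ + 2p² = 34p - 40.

p = -7.3589 or p = 1.3589 or p = 4

Rearrange: p³ + 2p² - 34p + 40 = 0.
Possible rational roots are divisors of 40. Testing p = 4 gives 0, so (p - 4) is a factor.
Divide: p³ + 2p² - 34p + 40 = (p - 4)(p² + 6p - 10).
Apply the quadratic formula to p² + 6p - 10 = 0: p = (-6 ± √76)/2, i.e. p ≈ 1.3589 or p ≈ -7.3589.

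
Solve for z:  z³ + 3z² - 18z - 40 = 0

z = -5 or z = -2 or z = 4

Possible rational roots are divisors of -40. Testing z = 4 gives 0, so (z - 4) is a factor.
Divide: z³ + 3z² - 18z - 40 = (z - 4)(z² + 7z + 10).
Factor the quadratic: z = -2 or z = -5.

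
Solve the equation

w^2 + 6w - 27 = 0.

w = -9 or w = 3

Factor: (w + 9)(w - 3) = 0.
So w = -9 or w = 3.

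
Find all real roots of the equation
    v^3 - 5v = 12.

Rearrange: v^3 - 5v - 12 = 0.
Possible rational roots are divisors of -12. Testing v = 3 gives 0, so (v - 3) is a factor.
Divide: v^3 - 5v - 12 = (v - 3)(v^2 + 3v + 4).
The quadratic v^2 + 3v + 4 has discriminant -7 < 0, so no further real roots.

v = 3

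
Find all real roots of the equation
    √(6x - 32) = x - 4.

Square both sides: 6x - 32 = (x - 4)².
Expand and rearrange: x² - 14x + 48 = 0.
Solving gives x = 8 or x = 6.
Check each candidate in the original equation:
  x = 8: √(16) = 4, while x - 4 = 4 — valid.
  x = 6: √(4) = 2, while x - 4 = 2 — valid.

x = 6 or x = 8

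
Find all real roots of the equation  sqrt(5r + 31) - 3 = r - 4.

Isolate the radical: sqrt(5r + 31) = r - 1.
Square both sides: 5r + 31 = (r - 1)^2.
Expand and rearrange: r^2 - 7r - 30 = 0.
Solving gives r = 10 or r = -3.
Check each candidate in the original equation:
  r = 10: sqrt(81) = 9, while r - 1 = 9 — valid.
  r = -3: sqrt(16) = 4, while r - 1 = -4 — extraneous.

r = 10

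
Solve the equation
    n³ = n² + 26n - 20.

Rearrange: n³ - n² - 26n + 20 = 0.
Possible rational roots are divisors of 20. Testing n = -5 gives 0, so (n + 5) is a factor.
Divide: n³ - n² - 26n + 20 = (n + 5)(n² - 6n + 4).
Apply the quadratic formula to n² - 6n + 4 = 0: n = (6 ± √20)/2, i.e. n ≈ 5.2361 or n ≈ 0.7639.

n = -5 or n = 0.7639 or n = 5.2361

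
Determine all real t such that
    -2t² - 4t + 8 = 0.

t = -3.2361 or t = 1.2361

Discriminant: (-4)² − 4·(-2)·8 = 80.
Quadratic formula: t = (4 ± √80) / (-4).
So t = -√(5) - 1 ≈ -3.2361 or t = -1 + √(5) ≈ 1.2361.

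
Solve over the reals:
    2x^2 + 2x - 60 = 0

x = -6 or x = 5

Factor: 2(x - 5)(x + 6) = 0.
So x = 5 or x = -6.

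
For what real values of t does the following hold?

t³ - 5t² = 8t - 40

t = -2.8284 or t = 2.8284 or t = 5

Rearrange: t³ - 5t² - 8t + 40 = 0.
Possible rational roots are divisors of 40. Testing t = 5 gives 0, so (t - 5) is a factor.
Divide: t³ - 5t² - 8t + 40 = (t - 5)(t² - 8).
Apply the quadratic formula to t² - 8 = 0: t = (0 ± √32)/2, i.e. t ≈ 2.8284 or t ≈ -2.8284.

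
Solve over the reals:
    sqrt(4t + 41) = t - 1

Square both sides: 4t + 41 = (t - 1)^2.
Expand and rearrange: t^2 - 6t - 40 = 0.
Solving gives t = 10 or t = -4.
Check each candidate in the original equation:
  t = 10: sqrt(81) = 9, while t - 1 = 9 — valid.
  t = -4: sqrt(25) = 5, while t - 1 = -5 — extraneous.

t = 10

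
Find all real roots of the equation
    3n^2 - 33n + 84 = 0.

Factor: 3(n - 7)(n - 4) = 0.
So n = 7 or n = 4.

n = 4 or n = 7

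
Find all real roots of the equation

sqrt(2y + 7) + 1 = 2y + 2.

Isolate the radical: sqrt(2y + 7) = 2y + 1.
Square both sides: 2y + 7 = (2y + 1)^2.
Expand and rearrange: 4y^2 + 2y - 6 = 0.
Solving gives y = 1 or y = -1.5.
Check each candidate in the original equation:
  y = 1: sqrt(9) = 3, while 2y + 1 = 3 — valid.
  y = -1.5: sqrt(4) = 2, while 2y + 1 = -2 — extraneous.

y = 1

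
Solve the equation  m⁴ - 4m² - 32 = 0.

m = -2.8284 or m = 2.8284

Let u = m². The equation becomes u² - 4u - 32 = 0.
Factor: (u - 8)(u + 4) = 0, so u = 8 or u = -4.
m² = 8 gives m = ±2·√(2) ≈ ±2.8284.
m² = -4 < 0 has no real solution.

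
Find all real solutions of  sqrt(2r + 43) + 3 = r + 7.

r = 3

Isolate the radical: sqrt(2r + 43) = r + 4.
Square both sides: 2r + 43 = (r + 4)^2.
Expand and rearrange: r^2 + 6r - 27 = 0.
Solving gives r = 3 or r = -9.
Check each candidate in the original equation:
  r = 3: sqrt(49) = 7, while r + 4 = 7 — valid.
  r = -9: sqrt(25) = 5, while r + 4 = -5 — extraneous.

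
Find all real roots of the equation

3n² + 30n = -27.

Bring every term to one side: 3n² + 30n + 27 = 0.
Factor: 3(n + 1)(n + 9) = 0.
So n = -1 or n = -9.

n = -9 or n = -1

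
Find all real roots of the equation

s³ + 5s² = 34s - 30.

s = -9.099 or s = 1.099 or s = 3

Rearrange: s³ + 5s² - 34s + 30 = 0.
Possible rational roots are divisors of 30. Testing s = 3 gives 0, so (s - 3) is a factor.
Divide: s³ + 5s² - 34s + 30 = (s - 3)(s² + 8s - 10).
Apply the quadratic formula to s² + 8s - 10 = 0: s = (-8 ± √104)/2, i.e. s ≈ 1.099 or s ≈ -9.099.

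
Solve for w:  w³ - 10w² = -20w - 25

Rearrange: w³ - 10w² + 20w + 25 = 0.
Possible rational roots are divisors of 25. Testing w = 5 gives 0, so (w - 5) is a factor.
Divide: w³ - 10w² + 20w + 25 = (w - 5)(w² - 5w - 5).
Apply the quadratic formula to w² - 5w - 5 = 0: w = (5 ± √45)/2, i.e. w ≈ 5.8541 or w ≈ -0.8541.

w = -0.8541 or w = 5 or w = 5.8541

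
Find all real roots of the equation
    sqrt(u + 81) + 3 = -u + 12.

u = 0

Isolate the radical: sqrt(u + 81) = -u + 9.
Square both sides: u + 81 = (-u + 9)^2.
Expand and rearrange: u^2 - 19u = 0.
Solving gives u = 19 or u = 0.
Check each candidate in the original equation:
  u = 19: sqrt(100) = 10, while -u + 9 = -10 — extraneous.
  u = 0: sqrt(81) = 9, while -u + 9 = 9 — valid.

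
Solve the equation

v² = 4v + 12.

v = -2 or v = 6

Bring every term to one side: v² - 4v - 12 = 0.
Factor: (v - 6)(v + 2) = 0.
So v = 6 or v = -2.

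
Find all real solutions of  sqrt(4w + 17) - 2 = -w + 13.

w = 8

Isolate the radical: sqrt(4w + 17) = -w + 15.
Square both sides: 4w + 17 = (-w + 15)^2.
Expand and rearrange: w^2 - 34w + 208 = 0.
Solving gives w = 26 or w = 8.
Check each candidate in the original equation:
  w = 26: sqrt(121) = 11, while -w + 15 = -11 — extraneous.
  w = 8: sqrt(49) = 7, while -w + 15 = 7 — valid.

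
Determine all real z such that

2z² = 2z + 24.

Bring every term to one side: 2z² - 2z - 24 = 0.
Factor: 2(z - 4)(z + 3) = 0.
So z = 4 or z = -3.

z = -3 or z = 4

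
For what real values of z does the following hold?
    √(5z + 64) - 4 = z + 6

z = -3

Isolate the radical: √(5z + 64) = z + 10.
Square both sides: 5z + 64 = (z + 10)².
Expand and rearrange: z² + 15z + 36 = 0.
Solving gives z = -3 or z = -12.
Check each candidate in the original equation:
  z = -3: √(49) = 7, while z + 10 = 7 — valid.
  z = -12: √(4) = 2, while z + 10 = -2 — extraneous.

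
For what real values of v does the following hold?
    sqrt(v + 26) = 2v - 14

v = 10

Square both sides: v + 26 = (2v - 14)^2.
Expand and rearrange: 4v^2 - 57v + 170 = 0.
Solving gives v = 10 or v = 4.25.
Check each candidate in the original equation:
  v = 10: sqrt(36) = 6, while 2v - 14 = 6 — valid.
  v = 4.25: sqrt(30.25) = 5.5, while 2v - 14 = -5.5 — extraneous.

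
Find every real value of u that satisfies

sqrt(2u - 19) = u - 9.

Square both sides: 2u - 19 = (u - 9)^2.
Expand and rearrange: u^2 - 20u + 100 = 0.
This gives the repeated root u = 10.
Check in the original equation:
  u = 10: sqrt(1) = 1, while u - 9 = 1 — valid.

u = 10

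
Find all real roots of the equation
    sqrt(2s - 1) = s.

Square both sides: 2s - 1 = (s)^2.
Expand and rearrange: s^2 - 2s + 1 = 0.
This gives the repeated root s = 1.
Check in the original equation:
  s = 1: sqrt(1) = 1, while s = 1 — valid.

s = 1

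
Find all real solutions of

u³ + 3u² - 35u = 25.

Rearrange: u³ + 3u² - 35u - 25 = 0.
Possible rational roots are divisors of -25. Testing u = 5 gives 0, so (u - 5) is a factor.
Divide: u³ + 3u² - 35u - 25 = (u - 5)(u² + 8u + 5).
Apply the quadratic formula to u² + 8u + 5 = 0: u = (-8 ± √44)/2, i.e. u ≈ -0.6834 or u ≈ -7.3166.

u = -7.3166 or u = -0.6834 or u = 5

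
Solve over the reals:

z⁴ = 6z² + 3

z = -2.5425 or z = 2.5425

Let u = z². The equation becomes u² - 6u - 3 = 0.
By the quadratic formula, u = 3 + 2·√(3) or u = 3 - 2·√(3).
z² = 3 + 2·√(3) gives z = ±√(3 + 2·√(3)) ≈ ±2.5425.
z² = 3 - 2·√(3) < 0 has no real solution.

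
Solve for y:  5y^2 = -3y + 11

Rearrange to standard form: 5y^2 + 3y - 11 = 0.
Discriminant: (3)^2 - 4*5*(-11) = 229.
Quadratic formula: y = (-3 +/- sqrt(229)) / 10.
So y = -3/10 + sqrt(229)/10 ~= 1.2133 or y = -sqrt(229)/10 - 3/10 ~= -1.8133.

y = -1.8133 or y = 1.2133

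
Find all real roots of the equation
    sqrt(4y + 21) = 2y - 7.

Square both sides: 4y + 21 = (2y - 7)^2.
Expand and rearrange: 4y^2 - 32y + 28 = 0.
Solving gives y = 7 or y = 1.
Check each candidate in the original equation:
  y = 7: sqrt(49) = 7, while 2y - 7 = 7 — valid.
  y = 1: sqrt(25) = 5, while 2y - 7 = -5 — extraneous.

y = 7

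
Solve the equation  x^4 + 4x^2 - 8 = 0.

Let u = x^2. The equation becomes u^2 + 4u - 8 = 0.
By the quadratic formula, u = -2 + 2*sqrt(3) or u = -2*sqrt(3) - 2.
x^2 = -2 + 2*sqrt(3) gives x = +/-sqrt(-2 + 2*sqrt(3)) ~= +/-1.21.
x^2 = -2*sqrt(3) - 2 < 0 has no real solution.

x = -1.21 or x = 1.21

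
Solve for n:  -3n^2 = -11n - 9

Rearrange to standard form: -3n^2 + 11n + 9 = 0.
Discriminant: (11)^2 - 4*(-3)*9 = 229.
Quadratic formula: n = (-11 +/- sqrt(229)) / (-6).
So n = 11/6 - sqrt(229)/6 ~= -0.6888 or n = 11/6 + sqrt(229)/6 ~= 4.3555.

n = -0.6888 or n = 4.3555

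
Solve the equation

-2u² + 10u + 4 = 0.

Discriminant: (10)² − 4·(-2)·4 = 132.
Quadratic formula: u = (-10 ± √132) / (-4).
So u = 5/2 - √(33)/2 ≈ -0.3723 or u = 5/2 + √(33)/2 ≈ 5.3723.

u = -0.3723 or u = 5.3723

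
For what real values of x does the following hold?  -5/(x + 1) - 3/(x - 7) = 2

Multiply both sides by (x + 1)(x - 7):
-5(x - 7) - 3(x + 1) = 2(x + 1)(x - 7).
Expand and collect terms: 2x² - 4x - 46 = 0.
By the quadratic formula, x = (4 ± √384) / 4, so x ≈ 5.899 or x ≈ -3.899.
Neither value makes a denominator zero (x ≠ -1, x ≠ 7), so both are valid.

x = -3.899 or x = 5.899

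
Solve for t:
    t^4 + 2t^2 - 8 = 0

t = -1.4142 or t = 1.4142

Let u = t^2. The equation becomes u^2 + 2u - 8 = 0.
Factor: (u - 2)(u + 4) = 0, so u = 2 or u = -4.
t^2 = 2 gives t = +/-sqrt(2) ~= +/-1.4142.
t^2 = -4 < 0 has no real solution.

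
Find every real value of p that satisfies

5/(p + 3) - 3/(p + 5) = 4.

p = -5.5 or p = -2

Multiply both sides by (p + 3)(p + 5):
5(p + 5) - 3(p + 3) = 4(p + 3)(p + 5).
Expand and collect terms: 4p^2 + 30p + 44 = 0.
Factor or apply the quadratic formula: p = -2 or p = -5.5.
Neither value makes a denominator zero (p != -3, p != -5), so both are valid.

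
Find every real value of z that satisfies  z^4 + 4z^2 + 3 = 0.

Let u = z^2. The equation becomes u^2 + 4u + 3 = 0.
Factor: (u + 3)(u + 1) = 0, so u = -3 or u = -1.
z^2 = -3 < 0 has no real solution.
z^2 = -1 < 0 has no real solution.

No real solutions.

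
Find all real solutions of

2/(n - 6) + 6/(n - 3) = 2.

Multiply both sides by (n - 6)(n - 3):
2(n - 3) + 6(n - 6) = 2(n - 6)(n - 3).
Expand and collect terms: 2n² - 26n + 78 = 0.
By the quadratic formula, n = (26 ± √52) / 4, so n ≈ 8.3028 or n ≈ 4.6972.
Neither value makes a denominator zero (n ≠ 6, n ≠ 3), so both are valid.

n = 4.6972 or n = 8.3028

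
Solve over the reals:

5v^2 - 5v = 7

v = -0.7845 or v = 1.7845

Rearrange to standard form: 5v^2 - 5v - 7 = 0.
Discriminant: (-5)^2 - 4*5*(-7) = 165.
Quadratic formula: v = (5 +/- sqrt(165)) / 10.
So v = 1/2 + sqrt(165)/10 ~= 1.7845 or v = 1/2 - sqrt(165)/10 ~= -0.7845.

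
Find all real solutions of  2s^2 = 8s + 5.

Rearrange to standard form: 2s^2 - 8s - 5 = 0.
Discriminant: (-8)^2 - 4*2*(-5) = 104.
Quadratic formula: s = (8 +/- sqrt(104)) / 4.
So s = 2 + sqrt(26)/2 ~= 4.5495 or s = 2 - sqrt(26)/2 ~= -0.5495.

s = -0.5495 or s = 4.5495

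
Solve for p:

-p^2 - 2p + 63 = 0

p = -9 or p = 7

Factor: -1(p + 9)(p - 7) = 0.
So p = -9 or p = 7.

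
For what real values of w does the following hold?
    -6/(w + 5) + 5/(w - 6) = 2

Multiply both sides by (w + 5)(w - 6):
-6(w - 6) + 5(w + 5) = 2(w + 5)(w - 6).
Expand and collect terms: 2w² - w - 121 = 0.
By the quadratic formula, w = (1 ± √969) / 4, so w ≈ 8.0322 or w ≈ -7.5322.
Neither value makes a denominator zero (w ≠ -5, w ≠ 6), so both are valid.

w = -7.5322 or w = 8.0322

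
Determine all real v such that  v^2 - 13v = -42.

v = 6 or v = 7

Bring every term to one side: v^2 - 13v + 42 = 0.
Factor: (v - 6)(v - 7) = 0.
So v = 6 or v = 7.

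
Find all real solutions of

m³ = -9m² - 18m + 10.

m = -5 or m = -4.4495 or m = 0.4495

Rearrange: m³ + 9m² + 18m - 10 = 0.
Possible rational roots are divisors of -10. Testing m = -5 gives 0, so (m + 5) is a factor.
Divide: m³ + 9m² + 18m - 10 = (m + 5)(m² + 4m - 2).
Apply the quadratic formula to m² + 4m - 2 = 0: m = (-4 ± √24)/2, i.e. m ≈ 0.4495 or m ≈ -4.4495.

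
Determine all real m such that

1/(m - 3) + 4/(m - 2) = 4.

m = 2.6096 or m = 3.6404

Multiply both sides by (m - 3)(m - 2):
(m - 2) + 4(m - 3) = 4(m - 3)(m - 2).
Expand and collect terms: 4m^2 - 25m + 38 = 0.
By the quadratic formula, m = (25 +/- sqrt(17)) / 8, so m ~= 3.6404 or m ~= 2.6096.
Neither value makes a denominator zero (m != 3, m != 2), so both are valid.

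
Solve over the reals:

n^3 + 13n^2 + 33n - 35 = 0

Possible rational roots are divisors of -35. Testing n = -5 gives 0, so (n + 5) is a factor.
Divide: n^3 + 13n^2 + 33n - 35 = (n + 5)(n^2 + 8n - 7).
Apply the quadratic formula to n^2 + 8n - 7 = 0: n = (-8 +/- sqrt(92))/2, i.e. n ~= 0.7958 or n ~= -8.7958.

n = -8.7958 or n = -5 or n = 0.7958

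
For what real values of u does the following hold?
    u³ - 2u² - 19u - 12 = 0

u = -3 or u = -0.7016 or u = 5.7016

Possible rational roots are divisors of -12. Testing u = -3 gives 0, so (u + 3) is a factor.
Divide: u³ - 2u² - 19u - 12 = (u + 3)(u² - 5u - 4).
Apply the quadratic formula to u² - 5u - 4 = 0: u = (5 ± √41)/2, i.e. u ≈ 5.7016 or u ≈ -0.7016.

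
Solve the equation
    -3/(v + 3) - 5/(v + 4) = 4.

Multiply both sides by (v + 3)(v + 4):
-3(v + 4) - 5(v + 3) = 4(v + 3)(v + 4).
Expand and collect terms: 4v² + 36v + 75 = 0.
By the quadratic formula, v = (-36 ± √96) / 8, so v ≈ -3.2753 or v ≈ -5.7247.
Neither value makes a denominator zero (v ≠ -3, v ≠ -4), so both are valid.

v = -5.7247 or v = -3.2753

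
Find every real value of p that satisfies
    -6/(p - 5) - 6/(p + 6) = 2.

Multiply both sides by (p - 5)(p + 6):
-6(p + 6) - 6(p - 5) = 2(p - 5)(p + 6).
Expand and collect terms: 2p² + 14p - 54 = 0.
By the quadratic formula, p = (-14 ± √628) / 4, so p ≈ 2.765 or p ≈ -9.765.
Neither value makes a denominator zero (p ≠ 5, p ≠ -6), so both are valid.

p = -9.765 or p = 2.765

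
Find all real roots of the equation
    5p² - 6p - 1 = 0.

Discriminant: (-6)² − 4·5·(-1) = 56.
Quadratic formula: p = (6 ± √56) / 10.
So p = 3/5 + √(14)/5 ≈ 1.3483 or p = 3/5 - √(14)/5 ≈ -0.1483.

p = -0.1483 or p = 1.3483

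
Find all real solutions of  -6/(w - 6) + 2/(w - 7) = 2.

Multiply both sides by (w - 6)(w - 7):
-6(w - 7) + 2(w - 6) = 2(w - 6)(w - 7).
Expand and collect terms: 2w² - 22w + 54 = 0.
By the quadratic formula, w = (22 ± √52) / 4, so w ≈ 7.3028 or w ≈ 3.6972.
Neither value makes a denominator zero (w ≠ 6, w ≠ 7), so both are valid.

w = 3.6972 or w = 7.3028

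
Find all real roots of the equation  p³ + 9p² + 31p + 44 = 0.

p = -4

Possible rational roots are divisors of 44. Testing p = -4 gives 0, so (p + 4) is a factor.
Divide: p³ + 9p² + 31p + 44 = (p + 4)(p² + 5p + 11).
The quadratic p² + 5p + 11 has discriminant -19 < 0, so no further real roots.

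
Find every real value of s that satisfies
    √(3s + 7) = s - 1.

s = 6

Square both sides: 3s + 7 = (s - 1)².
Expand and rearrange: s² - 5s - 6 = 0.
Solving gives s = 6 or s = -1.
Check each candidate in the original equation:
  s = 6: √(25) = 5, while s - 1 = 5 — valid.
  s = -1: √(4) = 2, while s - 1 = -2 — extraneous.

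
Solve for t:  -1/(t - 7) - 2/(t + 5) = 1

t = -7.1521 or t = 6.1521

Multiply both sides by (t - 7)(t + 5):
-(t + 5) - 2(t - 7) = (t - 7)(t + 5).
Expand and collect terms: t² + t - 44 = 0.
By the quadratic formula, t = (-1 ± √177) / 2, so t ≈ 6.1521 or t ≈ -7.1521.
Neither value makes a denominator zero (t ≠ 7, t ≠ -5), so both are valid.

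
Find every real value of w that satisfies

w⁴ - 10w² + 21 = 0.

Let u = w². The equation becomes u² - 10u + 21 = 0.
Factor: (u - 3)(u - 7) = 0, so u = 3 or u = 7.
w² = 3 gives w = ±√(3) ≈ ±1.7321.
w² = 7 gives w = ±√(7) ≈ ±2.6458.

w = -2.6458 or w = -1.7321 or w = 1.7321 or w = 2.6458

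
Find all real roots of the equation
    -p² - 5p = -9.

Rearrange to standard form: -p² - 5p + 9 = 0.
Discriminant: (-5)² − 4·(-1)·9 = 61.
Quadratic formula: p = (5 ± √61) / (-2).
So p = -√(61)/2 - 5/2 ≈ -6.4051 or p = -5/2 + √(61)/2 ≈ 1.4051.

p = -6.4051 or p = 1.4051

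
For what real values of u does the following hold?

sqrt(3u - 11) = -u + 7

u = 5

Square both sides: 3u - 11 = (-u + 7)^2.
Expand and rearrange: u^2 - 17u + 60 = 0.
Solving gives u = 12 or u = 5.
Check each candidate in the original equation:
  u = 12: sqrt(25) = 5, while -u + 7 = -5 — extraneous.
  u = 5: sqrt(4) = 2, while -u + 7 = 2 — valid.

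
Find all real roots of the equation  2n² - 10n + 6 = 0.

Discriminant: (-10)² − 4·2·6 = 52.
Quadratic formula: n = (10 ± √52) / 4.
So n = √(13)/2 + 5/2 ≈ 4.3028 or n = 5/2 - √(13)/2 ≈ 0.6972.

n = 0.6972 or n = 4.3028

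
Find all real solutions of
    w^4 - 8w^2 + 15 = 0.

w = -2.2361 or w = -1.7321 or w = 1.7321 or w = 2.2361

Let u = w^2. The equation becomes u^2 - 8u + 15 = 0.
Factor: (u - 5)(u - 3) = 0, so u = 5 or u = 3.
w^2 = 5 gives w = +/-sqrt(5) ~= +/-2.2361.
w^2 = 3 gives w = +/-sqrt(3) ~= +/-1.7321.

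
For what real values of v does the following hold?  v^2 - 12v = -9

v = 0.8038 or v = 11.1962

Rearrange to standard form: v^2 - 12v + 9 = 0.
Discriminant: (-12)^2 - 4*1*9 = 108.
Quadratic formula: v = (12 +/- sqrt(108)) / 2.
So v = 3*sqrt(3) + 6 ~= 11.1962 or v = 6 - 3*sqrt(3) ~= 0.8038.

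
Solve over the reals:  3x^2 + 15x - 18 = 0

x = -6 or x = 1

Factor: 3(x + 6)(x - 1) = 0.
So x = -6 or x = 1.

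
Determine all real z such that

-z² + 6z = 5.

z = 1 or z = 5

Bring every term to one side: -z² + 6z - 5 = 0.
Factor: -1(z - 5)(z - 1) = 0.
So z = 5 or z = 1.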